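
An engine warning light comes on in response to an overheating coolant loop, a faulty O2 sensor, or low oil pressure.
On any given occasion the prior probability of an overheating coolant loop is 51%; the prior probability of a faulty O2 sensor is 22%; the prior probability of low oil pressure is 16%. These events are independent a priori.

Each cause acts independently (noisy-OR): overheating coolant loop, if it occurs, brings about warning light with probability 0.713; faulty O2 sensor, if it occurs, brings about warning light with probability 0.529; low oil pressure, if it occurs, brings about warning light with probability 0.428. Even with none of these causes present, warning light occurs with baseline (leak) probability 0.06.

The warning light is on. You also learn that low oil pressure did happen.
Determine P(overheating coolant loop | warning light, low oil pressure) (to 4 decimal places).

Under noisy-OR, P(warning light | causes) = 1 − (1−0.06)·∏(1−qᵢ) over the active causes.
Weight on overheating coolant loop=true, given the evidence: 0.336414 + 0.104045 = 0.440459
The normalizing constant is 0.46232·0.49·0.78 + 0.746753·0.49·0.22 + 0.845686·0.51·0.78 + 0.927318·0.51·0.22 = 0.697658
Posterior = 0.440459 / 0.697658 ≈ 0.6313

P(overheating coolant loop | warning light, low oil pressure) ≈ 0.6313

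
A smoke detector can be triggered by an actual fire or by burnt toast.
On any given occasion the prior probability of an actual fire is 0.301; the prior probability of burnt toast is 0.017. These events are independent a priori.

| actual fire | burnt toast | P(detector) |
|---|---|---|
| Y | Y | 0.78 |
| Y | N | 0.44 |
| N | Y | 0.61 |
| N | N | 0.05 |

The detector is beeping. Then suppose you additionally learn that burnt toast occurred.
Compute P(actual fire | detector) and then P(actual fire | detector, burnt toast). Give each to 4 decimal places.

Numerator (weight on configurations with actual fire): 0.130189 + 0.003991 = 0.134180
Normalizer over all consistent configurations: 0.05×0.699×0.983 + 0.61×0.699×0.017 + 0.44×0.301×0.983 + 0.78×0.301×0.017 = 0.175785
Posterior = 0.134180 / 0.175785 ≈ 0.7633

Now also conditioning on burnt toast=true:
P(detector | burnt toast) = 0.61×0.699 + 0.78×0.301 = 0.426390 + 0.234780 = 0.661170
Of this, 0.234780 comes from 0.78×0.301 (the actual fire=true cases).
P(actual fire | detector, burnt toast) = 0.234780 / 0.661170 ≈ 0.3551

P(actual fire | detector) ≈ 0.7633; P(actual fire | detector, burnt toast) ≈ 0.3551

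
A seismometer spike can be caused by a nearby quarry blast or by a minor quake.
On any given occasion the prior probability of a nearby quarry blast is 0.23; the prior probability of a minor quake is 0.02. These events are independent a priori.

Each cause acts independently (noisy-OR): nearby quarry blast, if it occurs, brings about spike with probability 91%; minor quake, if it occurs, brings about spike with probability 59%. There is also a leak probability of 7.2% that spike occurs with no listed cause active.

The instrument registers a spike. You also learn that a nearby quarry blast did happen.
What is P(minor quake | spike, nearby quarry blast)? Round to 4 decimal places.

P(minor quake | spike, nearby quarry blast) ≈ 0.0211

Under noisy-OR, P(spike | causes) = 1 − (1−0.072)·∏(1−qᵢ) over the active causes.
Weight on minor quake=true, given the evidence: 0.965757×0.02 = 0.019315
The normalizing constant is 0.91648×0.98 + 0.965757×0.02 = 0.917465
Posterior = 0.019315 / 0.917465 ≈ 0.0211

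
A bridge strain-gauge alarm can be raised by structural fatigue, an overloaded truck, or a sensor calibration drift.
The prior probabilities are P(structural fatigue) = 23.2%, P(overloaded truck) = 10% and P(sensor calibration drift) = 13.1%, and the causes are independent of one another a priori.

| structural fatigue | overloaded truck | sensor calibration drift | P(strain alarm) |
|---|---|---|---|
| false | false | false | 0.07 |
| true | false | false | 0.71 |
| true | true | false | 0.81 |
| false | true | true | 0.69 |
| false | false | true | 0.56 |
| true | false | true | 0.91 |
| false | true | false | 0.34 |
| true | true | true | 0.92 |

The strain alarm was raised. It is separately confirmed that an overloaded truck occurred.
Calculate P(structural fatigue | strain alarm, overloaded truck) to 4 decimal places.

P(structural fatigue | strain alarm, overloaded truck) ≈ 0.3923

Sum P(strain alarm|·) weighted by the priors over the 4 (structural fatigue, sensor calibration drift) configurations:
  P(strain alarm | overloaded truck) = 0.34·0.768·0.869 + 0.69·0.768·0.131 + 0.81·0.232·0.869 + 0.92·0.232·0.131
        = 0.226913 + 0.069420 + 0.163302 + 0.027961 = 0.487596
Configurations with structural fatigue contribute 0.191263, so
  P(structural fatigue | strain alarm, overloaded truck) = 0.191263 / 0.487596 ≈ 0.3923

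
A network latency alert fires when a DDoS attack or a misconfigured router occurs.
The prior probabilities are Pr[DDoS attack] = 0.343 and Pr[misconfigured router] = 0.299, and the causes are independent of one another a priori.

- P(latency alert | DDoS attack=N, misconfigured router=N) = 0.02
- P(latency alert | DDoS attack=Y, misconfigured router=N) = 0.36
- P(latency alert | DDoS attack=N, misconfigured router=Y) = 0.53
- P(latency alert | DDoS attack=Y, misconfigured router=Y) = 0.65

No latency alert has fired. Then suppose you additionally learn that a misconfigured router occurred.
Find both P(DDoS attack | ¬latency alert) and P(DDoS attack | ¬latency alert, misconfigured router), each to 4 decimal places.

For the numerator, keep only DDoS attack=true terms: 0.153884 + 0.035895 = 0.189779
Normalizer over all consistent configurations: 0.98×0.657×0.701 + 0.47×0.657×0.299 + 0.64×0.343×0.701 + 0.35×0.343×0.299 = 0.733453
Posterior = 0.189779 / 0.733453 ≈ 0.2587

Now condition on the additional information:
Enumerate both values of DDoS attack and weight by the priors:
  P(¬latency alert | misconfigured router) = 0.47*0.657 + 0.35*0.343
        = 0.308790 + 0.120050 = 0.428840
Configurations with DDoS attack contribute 0.120050, so
  P(DDoS attack | ¬latency alert, misconfigured router) = 0.120050 / 0.428840 ≈ 0.2799

P(DDoS attack | ¬latency alert) ≈ 0.2587; P(DDoS attack | ¬latency alert, misconfigured router) ≈ 0.2799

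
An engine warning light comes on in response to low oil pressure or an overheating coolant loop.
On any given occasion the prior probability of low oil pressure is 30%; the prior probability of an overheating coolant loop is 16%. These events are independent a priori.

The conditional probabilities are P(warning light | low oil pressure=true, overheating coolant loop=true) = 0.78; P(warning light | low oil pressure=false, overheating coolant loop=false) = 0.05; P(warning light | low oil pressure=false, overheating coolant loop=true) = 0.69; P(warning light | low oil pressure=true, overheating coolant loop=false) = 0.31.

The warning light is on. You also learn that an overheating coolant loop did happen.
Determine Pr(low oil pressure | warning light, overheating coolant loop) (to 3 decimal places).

Sum P(warning light|·) weighted by the priors over both values of low oil pressure:
  P(warning light | overheating coolant loop) = 0.69*0.7 + 0.78*0.3
        = 0.483000 + 0.234000 = 0.717000
Keeping only the low oil pressure-present terms gives 0.234000, so
  P(low oil pressure | warning light, overheating coolant loop) = 0.234000 / 0.717000 ≈ 0.326

Pr(low oil pressure | warning light, overheating coolant loop) ≈ 0.326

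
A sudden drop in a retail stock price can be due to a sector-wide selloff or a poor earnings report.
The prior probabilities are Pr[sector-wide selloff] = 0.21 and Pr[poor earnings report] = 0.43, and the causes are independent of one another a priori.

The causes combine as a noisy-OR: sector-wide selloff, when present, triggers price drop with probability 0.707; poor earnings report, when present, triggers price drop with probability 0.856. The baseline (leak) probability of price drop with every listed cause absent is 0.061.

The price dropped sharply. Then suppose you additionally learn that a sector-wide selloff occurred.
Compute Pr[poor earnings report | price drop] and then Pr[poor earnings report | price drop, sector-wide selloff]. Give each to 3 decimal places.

Under noisy-OR, P(price drop | causes) = 1 − (1−0.061)·∏(1−qᵢ) over the active causes.
P(price drop) = 0.061*0.79*0.57 + 0.864784*0.79*0.43 + 0.724873*0.21*0.57 + 0.960382*0.21*0.43 = 0.027468 + 0.293767 + 0.086767 + 0.086722 = 0.494724
Of this, 0.380489 comes from 0.293767 + 0.086722 (the poor earnings report=true cases).
Hence the posterior is 0.380489/0.494724 ≈ 0.769.

Now also conditioning on sector-wide selloff=true:
Numerator (weight on configurations with poor earnings report): 0.960382*0.43 = 0.412964
The normalizing constant is 0.724873*0.57 + 0.960382*0.43 = 0.826142
Posterior = 0.412964 / 0.826142 ≈ 0.500
— sector-wide selloff explains away the evidence for poor earnings report.

Pr[poor earnings report | price drop] ≈ 0.769; Pr[poor earnings report | price drop, sector-wide selloff] ≈ 0.500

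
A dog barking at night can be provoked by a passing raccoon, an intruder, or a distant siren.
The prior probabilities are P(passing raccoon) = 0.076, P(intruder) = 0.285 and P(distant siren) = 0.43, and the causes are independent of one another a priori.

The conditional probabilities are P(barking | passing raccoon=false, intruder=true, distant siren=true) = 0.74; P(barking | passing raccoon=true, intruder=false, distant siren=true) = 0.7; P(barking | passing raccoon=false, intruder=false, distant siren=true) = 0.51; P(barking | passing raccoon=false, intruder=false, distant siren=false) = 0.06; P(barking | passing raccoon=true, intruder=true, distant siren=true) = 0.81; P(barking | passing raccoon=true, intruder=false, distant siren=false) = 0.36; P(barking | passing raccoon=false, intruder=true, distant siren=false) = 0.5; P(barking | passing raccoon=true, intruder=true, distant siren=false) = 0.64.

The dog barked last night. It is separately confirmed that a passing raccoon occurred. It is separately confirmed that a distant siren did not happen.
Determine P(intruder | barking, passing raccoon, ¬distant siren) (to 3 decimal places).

P(intruder | barking, passing raccoon, ¬distant siren) ≈ 0.415

P(barking | passing raccoon, ¬distant siren) = 0.36*0.715 + 0.64*0.285 = 0.257400 + 0.182400 = 0.439800
Of this, 0.182400 comes from 0.64*0.285 (the intruder=true cases).
So P(intruder | barking, passing raccoon, ¬distant siren) = 0.182400/0.439800 ≈ 0.415.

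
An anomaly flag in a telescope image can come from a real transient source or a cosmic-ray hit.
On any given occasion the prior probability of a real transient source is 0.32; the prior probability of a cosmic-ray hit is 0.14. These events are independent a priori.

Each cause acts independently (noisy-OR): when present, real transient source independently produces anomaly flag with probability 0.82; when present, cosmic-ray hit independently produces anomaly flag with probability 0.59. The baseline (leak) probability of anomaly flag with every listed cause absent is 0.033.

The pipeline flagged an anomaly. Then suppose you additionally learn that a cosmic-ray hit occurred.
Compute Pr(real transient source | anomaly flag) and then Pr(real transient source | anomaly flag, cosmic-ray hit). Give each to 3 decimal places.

Under noisy-OR, P(anomaly flag | causes) = 1 − (1−0.033)·∏(1−qᵢ) over the active causes.
P(anomaly flag) = 0.033*0.68*0.86 + 0.60353*0.68*0.14 + 0.82594*0.32*0.86 + 0.928635*0.32*0.14 = 0.019298 + 0.057456 + 0.227299 + 0.041603 = 0.345656
The real transient source-present share is 0.227299 + 0.041603 = 0.268902.
P(real transient source | anomaly flag) = 0.268902 / 0.345656 ≈ 0.778

Now also conditioning on cosmic-ray hit=true:
By total probability over both values of real transient source:
  P(anomaly flag | cosmic-ray hit) = 0.60353×0.68 + 0.928635×0.32
        = 0.410400 + 0.297163 = 0.707563
The terms with real transient source present sum to 0.297163, so
  P(real transient source | anomaly flag, cosmic-ray hit) = 0.297163 / 0.707563 ≈ 0.420
Conditioning on cosmic-ray hit lowers the posterior on real transient source: the classic explaining-away effect in a common-effect structure.

Pr(real transient source | anomaly flag) ≈ 0.778; Pr(real transient source | anomaly flag, cosmic-ray hit) ≈ 0.420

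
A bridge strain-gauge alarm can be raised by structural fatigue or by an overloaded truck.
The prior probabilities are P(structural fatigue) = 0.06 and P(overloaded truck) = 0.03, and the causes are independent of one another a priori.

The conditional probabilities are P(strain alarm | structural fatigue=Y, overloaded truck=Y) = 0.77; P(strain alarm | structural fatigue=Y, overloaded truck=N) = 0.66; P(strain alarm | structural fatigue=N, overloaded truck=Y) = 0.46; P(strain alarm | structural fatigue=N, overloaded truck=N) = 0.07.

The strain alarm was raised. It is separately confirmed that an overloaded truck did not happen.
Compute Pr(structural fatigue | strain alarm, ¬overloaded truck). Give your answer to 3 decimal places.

P(strain alarm | ¬overloaded truck) = 0.07×0.94 + 0.66×0.06 = 0.065800 + 0.039600 = 0.105400
Restricting to configurations with structural fatigue present: 0.66×0.06 = 0.039600.
So P(structural fatigue | strain alarm, ¬overloaded truck) = 0.039600/0.105400 ≈ 0.376.

Pr(structural fatigue | strain alarm, ¬overloaded truck) ≈ 0.376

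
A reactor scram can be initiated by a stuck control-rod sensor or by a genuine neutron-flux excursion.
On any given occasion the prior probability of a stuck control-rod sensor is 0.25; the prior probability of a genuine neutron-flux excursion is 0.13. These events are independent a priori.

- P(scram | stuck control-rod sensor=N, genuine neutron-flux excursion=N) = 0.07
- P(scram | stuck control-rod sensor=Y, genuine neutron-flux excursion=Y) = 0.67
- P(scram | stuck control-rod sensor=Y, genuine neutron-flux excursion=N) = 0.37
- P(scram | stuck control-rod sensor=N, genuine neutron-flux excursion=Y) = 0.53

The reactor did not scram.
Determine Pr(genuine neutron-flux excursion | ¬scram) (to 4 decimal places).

Enumerate the 4 (stuck control-rod sensor, genuine neutron-flux excursion) configurations and weight by the priors:
  P(¬scram) = 0.93·0.75·0.87 + 0.47·0.75·0.13 + 0.63·0.25·0.87 + 0.33·0.25·0.13
        = 0.606825 + 0.045825 + 0.137025 + 0.010725 = 0.800400
Configurations with genuine neutron-flux excursion contribute 0.056550, so
  P(genuine neutron-flux excursion | ¬scram) = 0.056550 / 0.800400 ≈ 0.0707

Pr(genuine neutron-flux excursion | ¬scram) ≈ 0.0707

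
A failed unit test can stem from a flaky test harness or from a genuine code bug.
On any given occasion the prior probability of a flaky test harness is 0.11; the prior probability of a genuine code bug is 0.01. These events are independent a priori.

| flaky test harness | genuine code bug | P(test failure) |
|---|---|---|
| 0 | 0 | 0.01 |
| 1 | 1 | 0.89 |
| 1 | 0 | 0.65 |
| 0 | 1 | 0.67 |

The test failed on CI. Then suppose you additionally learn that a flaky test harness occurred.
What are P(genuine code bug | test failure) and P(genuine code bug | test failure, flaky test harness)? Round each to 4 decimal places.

For the numerator, keep only genuine code bug=true terms: 0.005963 + 0.000979 = 0.006942
The normalizing constant is 0.01×0.89×0.99 + 0.67×0.89×0.01 + 0.65×0.11×0.99 + 0.89×0.11×0.01 = 0.086538
P(genuine code bug | test failure) = 0.006942/0.086538 ≈ 0.0802

Now condition on the additional information:
P(test failure | flaky test harness) = 0.65·0.99 + 0.89·0.01 = 0.643500 + 0.008900 = 0.652400
Of this, 0.008900 comes from 0.89·0.01 (the genuine code bug=true cases).
Hence the posterior is 0.008900/0.652400 ≈ 0.0136.
The drop from 0.0802 to 0.0136 is the explaining-away (discounting) effect.

P(genuine code bug | test failure) ≈ 0.0802; P(genuine code bug | test failure, flaky test harness) ≈ 0.0136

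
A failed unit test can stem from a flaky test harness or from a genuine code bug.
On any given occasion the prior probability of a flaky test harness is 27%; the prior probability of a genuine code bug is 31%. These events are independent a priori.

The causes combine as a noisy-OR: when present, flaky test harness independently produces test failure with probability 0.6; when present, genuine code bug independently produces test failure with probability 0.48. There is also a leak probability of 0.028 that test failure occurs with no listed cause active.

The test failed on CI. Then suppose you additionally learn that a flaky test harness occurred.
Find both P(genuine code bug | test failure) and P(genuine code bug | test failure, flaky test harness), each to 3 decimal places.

P(genuine code bug | test failure) ≈ 0.583; P(genuine code bug | test failure, flaky test harness) ≈ 0.370

Under noisy-OR, P(test failure | causes) = 1 − (1−0.028)·∏(1−qᵢ) over the active causes.
P(test failure) = 0.028*0.73*0.69 + 0.49456*0.73*0.31 + 0.6112*0.27*0.69 + 0.797824*0.27*0.31 = 0.014104 + 0.111919 + 0.113867 + 0.066778 = 0.306668
Restricting to configurations with genuine code bug present: 0.111919 + 0.066778 = 0.178697.
Hence the posterior is 0.178697/0.306668 ≈ 0.583.

Now condition on the additional information:
By total probability over both values of genuine code bug:
  P(test failure | flaky test harness) = 0.6112·0.69 + 0.797824·0.31
        = 0.421728 + 0.247325 = 0.669053
Configurations with genuine code bug contribute 0.247325, so
  P(genuine code bug | test failure, flaky test harness) = 0.247325 / 0.669053 ≈ 0.370
Conditioning on flaky test harness lowers the posterior on genuine code bug: the classic explaining-away effect in a common-effect structure.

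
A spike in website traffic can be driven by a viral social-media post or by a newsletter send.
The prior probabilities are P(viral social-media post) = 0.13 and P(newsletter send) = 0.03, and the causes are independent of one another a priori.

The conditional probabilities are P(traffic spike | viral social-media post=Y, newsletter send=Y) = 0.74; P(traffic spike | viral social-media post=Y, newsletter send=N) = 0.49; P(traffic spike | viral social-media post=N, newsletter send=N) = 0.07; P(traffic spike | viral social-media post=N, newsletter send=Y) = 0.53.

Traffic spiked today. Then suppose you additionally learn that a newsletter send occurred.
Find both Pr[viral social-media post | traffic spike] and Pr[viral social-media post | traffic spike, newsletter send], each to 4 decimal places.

Pr[viral social-media post | traffic spike] ≈ 0.4701; Pr[viral social-media post | traffic spike, newsletter send] ≈ 0.1726

Sum P(traffic spike|·) weighted by the priors over the 4 (viral social-media post, newsletter send) configurations:
  P(traffic spike) = 0.07×0.87×0.97 + 0.53×0.87×0.03 + 0.49×0.13×0.97 + 0.74×0.13×0.03
        = 0.059073 + 0.013833 + 0.061789 + 0.002886 = 0.137581
Configurations with viral social-media post contribute 0.064675, so
  P(viral social-media post | traffic spike) = 0.064675 / 0.137581 ≈ 0.4701

With the extra evidence:
By total probability over both values of viral social-media post:
  P(traffic spike | newsletter send) = 0.53*0.87 + 0.74*0.13
        = 0.461100 + 0.096200 = 0.557300
Keeping only the viral social-media post-present terms gives 0.096200, so
  P(viral social-media post | traffic spike, newsletter send) = 0.096200 / 0.557300 ≈ 0.1726
Conditioning on newsletter send lowers the posterior on viral social-media post: the classic explaining-away effect in a common-effect structure.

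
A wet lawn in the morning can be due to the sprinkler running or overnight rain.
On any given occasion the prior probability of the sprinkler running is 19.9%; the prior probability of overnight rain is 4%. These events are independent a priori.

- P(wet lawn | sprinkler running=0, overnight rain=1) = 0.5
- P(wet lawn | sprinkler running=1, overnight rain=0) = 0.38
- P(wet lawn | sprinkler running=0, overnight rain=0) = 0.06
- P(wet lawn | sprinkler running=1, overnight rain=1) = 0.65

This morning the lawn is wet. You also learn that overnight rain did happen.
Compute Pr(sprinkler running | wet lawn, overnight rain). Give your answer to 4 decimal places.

Pr(sprinkler running | wet lawn, overnight rain) ≈ 0.2441

Sum P(wet lawn|·) weighted by the priors over both values of sprinkler running:
  P(wet lawn | overnight rain) = 0.5·0.801 + 0.65·0.199
        = 0.400500 + 0.129350 = 0.529850
Keeping only the sprinkler running-present terms gives 0.129350, so
  P(sprinkler running | wet lawn, overnight rain) = 0.129350 / 0.529850 ≈ 0.2441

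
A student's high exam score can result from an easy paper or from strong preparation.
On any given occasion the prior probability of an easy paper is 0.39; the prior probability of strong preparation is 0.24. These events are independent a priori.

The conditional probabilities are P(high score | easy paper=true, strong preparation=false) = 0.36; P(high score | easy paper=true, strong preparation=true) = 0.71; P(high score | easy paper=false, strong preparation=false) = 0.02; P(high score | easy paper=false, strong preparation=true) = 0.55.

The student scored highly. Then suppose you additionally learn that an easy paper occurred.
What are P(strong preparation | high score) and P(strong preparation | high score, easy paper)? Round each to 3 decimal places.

P(strong preparation | high score) ≈ 0.559; P(strong preparation | high score, easy paper) ≈ 0.384

By total probability over the 4 (easy paper, strong preparation) configurations:
  P(high score) = 0.02*0.61*0.76 + 0.55*0.61*0.24 + 0.36*0.39*0.76 + 0.71*0.39*0.24
        = 0.009272 + 0.080520 + 0.106704 + 0.066456 = 0.262952
Keeping only the strong preparation-present terms gives 0.146976, so
  P(strong preparation | high score) = 0.146976 / 0.262952 ≈ 0.559

Now condition on the additional information:
Weight on strong preparation=true, given the evidence: 0.71·0.24 = 0.170400
Denominator P(high score | easy paper): 0.36·0.76 + 0.71·0.24 = 0.444000
Posterior = 0.170400 / 0.444000 ≈ 0.384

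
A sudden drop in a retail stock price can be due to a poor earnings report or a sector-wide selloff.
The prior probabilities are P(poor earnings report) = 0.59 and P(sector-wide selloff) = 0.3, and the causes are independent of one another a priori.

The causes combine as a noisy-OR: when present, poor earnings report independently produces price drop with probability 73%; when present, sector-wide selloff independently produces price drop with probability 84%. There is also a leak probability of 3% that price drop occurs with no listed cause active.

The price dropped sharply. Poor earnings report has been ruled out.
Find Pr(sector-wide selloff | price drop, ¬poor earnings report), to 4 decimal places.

Pr(sector-wide selloff | price drop, ¬poor earnings report) ≈ 0.9235

Under noisy-OR, P(price drop | causes) = 1 − (1−0.03)·∏(1−qᵢ) over the active causes.
P(price drop | ¬poor earnings report) = 0.03·0.7 + 0.8448·0.3 = 0.021000 + 0.253440 = 0.274440
The sector-wide selloff-present share is 0.8448·0.3 = 0.253440.
P(sector-wide selloff | price drop, ¬poor earnings report) = 0.253440 / 0.274440 ≈ 0.9235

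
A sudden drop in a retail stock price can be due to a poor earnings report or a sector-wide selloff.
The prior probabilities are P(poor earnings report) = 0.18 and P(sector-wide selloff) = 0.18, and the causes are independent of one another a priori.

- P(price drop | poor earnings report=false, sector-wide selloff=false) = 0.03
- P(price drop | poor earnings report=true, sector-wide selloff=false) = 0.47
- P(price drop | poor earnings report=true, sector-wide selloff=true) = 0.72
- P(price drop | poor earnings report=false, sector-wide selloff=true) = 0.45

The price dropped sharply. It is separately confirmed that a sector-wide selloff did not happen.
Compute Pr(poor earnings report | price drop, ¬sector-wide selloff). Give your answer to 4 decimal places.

P(price drop | ¬sector-wide selloff) = 0.03*0.82 + 0.47*0.18 = 0.024600 + 0.084600 = 0.109200
Restricting to configurations with poor earnings report present: 0.47*0.18 = 0.084600.
Hence the posterior is 0.084600/0.109200 ≈ 0.7747.

Pr(poor earnings report | price drop, ¬sector-wide selloff) ≈ 0.7747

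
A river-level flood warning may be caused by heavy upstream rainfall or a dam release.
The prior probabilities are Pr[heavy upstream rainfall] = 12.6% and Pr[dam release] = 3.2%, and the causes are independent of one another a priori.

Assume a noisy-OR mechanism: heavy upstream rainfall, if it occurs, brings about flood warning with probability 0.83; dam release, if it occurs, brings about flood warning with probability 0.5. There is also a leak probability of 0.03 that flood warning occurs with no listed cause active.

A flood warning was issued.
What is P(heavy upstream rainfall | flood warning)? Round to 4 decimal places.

P(heavy upstream rainfall | flood warning) ≈ 0.7263

Under noisy-OR, P(flood warning | causes) = 1 − (1−0.03)·∏(1−qᵢ) over the active causes.
By total probability over the 4 (heavy upstream rainfall, dam release) configurations:
  P(flood warning) = 0.03*0.874*0.968 + 0.515*0.874*0.032 + 0.8351*0.126*0.968 + 0.91755*0.126*0.032
        = 0.025381 + 0.014404 + 0.101855 + 0.003700 = 0.145340
Keeping only the heavy upstream rainfall-present terms gives 0.105555, so
  P(heavy upstream rainfall | flood warning) = 0.105555 / 0.145340 ≈ 0.7263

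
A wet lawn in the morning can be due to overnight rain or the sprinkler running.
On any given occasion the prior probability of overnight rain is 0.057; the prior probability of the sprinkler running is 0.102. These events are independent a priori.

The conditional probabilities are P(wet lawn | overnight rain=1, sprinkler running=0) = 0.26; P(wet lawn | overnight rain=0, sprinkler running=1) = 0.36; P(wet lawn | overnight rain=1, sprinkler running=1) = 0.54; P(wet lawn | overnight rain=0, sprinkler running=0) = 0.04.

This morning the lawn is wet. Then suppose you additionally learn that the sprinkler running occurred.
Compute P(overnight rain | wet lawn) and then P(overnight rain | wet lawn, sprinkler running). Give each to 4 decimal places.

P(overnight rain | wet lawn) ≈ 0.1936; P(overnight rain | wet lawn, sprinkler running) ≈ 0.0831

Weight on overnight rain=true, given the evidence: 0.013308 + 0.003140 = 0.016448
Normalizer over all consistent configurations: 0.04*0.943*0.898 + 0.36*0.943*0.102 + 0.26*0.057*0.898 + 0.54*0.057*0.102 = 0.084948
P(overnight rain | wet lawn) = 0.016448/0.084948 ≈ 0.1936

With the extra evidence:
P(wet lawn | sprinkler running) = 0.36*0.943 + 0.54*0.057 = 0.339480 + 0.030780 = 0.370260
Of this, 0.030780 comes from 0.54*0.057 (the overnight rain=true cases).
Hence the posterior is 0.030780/0.370260 ≈ 0.0831.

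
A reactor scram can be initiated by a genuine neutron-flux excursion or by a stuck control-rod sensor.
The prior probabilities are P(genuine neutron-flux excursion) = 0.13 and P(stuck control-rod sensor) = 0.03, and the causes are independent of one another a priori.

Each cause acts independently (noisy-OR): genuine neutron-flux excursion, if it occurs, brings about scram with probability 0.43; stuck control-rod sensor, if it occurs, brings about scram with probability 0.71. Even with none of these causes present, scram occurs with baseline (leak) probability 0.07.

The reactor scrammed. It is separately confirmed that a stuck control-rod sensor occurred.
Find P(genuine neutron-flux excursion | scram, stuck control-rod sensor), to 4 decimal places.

Under noisy-OR, P(scram | causes) = 1 − (1−0.07)·∏(1−qᵢ) over the active causes.
P(scram | stuck control-rod sensor) = 0.7303×0.87 + 0.846271×0.13 = 0.635361 + 0.110015 = 0.745376
Restricting to configurations with genuine neutron-flux excursion present: 0.846271×0.13 = 0.110015.
So P(genuine neutron-flux excursion | scram, stuck control-rod sensor) = 0.110015/0.745376 ≈ 0.1476.

P(genuine neutron-flux excursion | scram, stuck control-rod sensor) ≈ 0.1476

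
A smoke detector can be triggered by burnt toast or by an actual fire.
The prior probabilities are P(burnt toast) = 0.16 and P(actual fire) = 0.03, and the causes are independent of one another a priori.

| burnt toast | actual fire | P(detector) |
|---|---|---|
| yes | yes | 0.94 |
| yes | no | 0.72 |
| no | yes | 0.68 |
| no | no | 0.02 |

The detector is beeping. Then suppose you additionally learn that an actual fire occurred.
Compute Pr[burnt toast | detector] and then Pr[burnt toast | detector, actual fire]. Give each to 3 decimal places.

P(detector) = 0.02·0.84·0.97 + 0.68·0.84·0.03 + 0.72·0.16·0.97 + 0.94·0.16·0.03 = 0.016296 + 0.017136 + 0.111744 + 0.004512 = 0.149688
Of this, 0.116256 comes from 0.111744 + 0.004512 (the burnt toast=true cases).
Hence the posterior is 0.116256/0.149688 ≈ 0.777.

Now condition on the additional information:
Weight on burnt toast=true, given the evidence: 0.94·0.16 = 0.150400
Denominator P(detector | actual fire): 0.68·0.84 + 0.94·0.16 = 0.721600
Posterior = 0.150400 / 0.721600 ≈ 0.208
The drop from 0.777 to 0.208 is the explaining-away (discounting) effect.

Pr[burnt toast | detector] ≈ 0.777; Pr[burnt toast | detector, actual fire] ≈ 0.208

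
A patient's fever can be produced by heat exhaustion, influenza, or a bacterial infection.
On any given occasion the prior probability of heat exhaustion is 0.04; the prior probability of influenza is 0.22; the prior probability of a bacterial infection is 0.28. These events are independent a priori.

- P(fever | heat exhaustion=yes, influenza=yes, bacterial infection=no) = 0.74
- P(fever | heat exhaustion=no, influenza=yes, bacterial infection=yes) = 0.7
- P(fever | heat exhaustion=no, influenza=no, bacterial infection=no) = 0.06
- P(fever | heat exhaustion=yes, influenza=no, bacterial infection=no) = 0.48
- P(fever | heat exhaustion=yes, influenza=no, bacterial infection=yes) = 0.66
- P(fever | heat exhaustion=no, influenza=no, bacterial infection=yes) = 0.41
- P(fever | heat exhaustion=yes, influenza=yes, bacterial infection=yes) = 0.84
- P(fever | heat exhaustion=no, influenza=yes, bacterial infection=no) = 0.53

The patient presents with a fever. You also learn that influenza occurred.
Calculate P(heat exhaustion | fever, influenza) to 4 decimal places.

P(heat exhaustion | fever, influenza) ≈ 0.0525

Enumerate the 4 (heat exhaustion, bacterial infection) configurations and weight by the priors:
  P(fever | influenza) = 0.53*0.96*0.72 + 0.7*0.96*0.28 + 0.74*0.04*0.72 + 0.84*0.04*0.28
        = 0.366336 + 0.188160 + 0.021312 + 0.009408 = 0.585216
Configurations with heat exhaustion contribute 0.030720, so
  P(heat exhaustion | fever, influenza) = 0.030720 / 0.585216 ≈ 0.0525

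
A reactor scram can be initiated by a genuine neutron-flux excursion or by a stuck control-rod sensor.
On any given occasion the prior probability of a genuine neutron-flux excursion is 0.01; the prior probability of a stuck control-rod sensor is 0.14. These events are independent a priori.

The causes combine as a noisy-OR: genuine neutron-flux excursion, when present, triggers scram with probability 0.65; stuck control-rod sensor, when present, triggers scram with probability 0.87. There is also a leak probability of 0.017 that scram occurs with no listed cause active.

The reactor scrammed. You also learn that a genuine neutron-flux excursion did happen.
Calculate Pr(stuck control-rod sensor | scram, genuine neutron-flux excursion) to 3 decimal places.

Under noisy-OR, P(scram | causes) = 1 − (1−0.017)·∏(1−qᵢ) over the active causes.
Numerator (weight on configurations with stuck control-rod sensor): 0.955273·0.14 = 0.133738
Denominator P(scram | genuine neutron-flux excursion): 0.65595·0.86 + 0.955273·0.14 = 0.697855
P(stuck control-rod sensor | scram, genuine neutron-flux excursion) = 0.133738/0.697855 ≈ 0.192

Pr(stuck control-rod sensor | scram, genuine neutron-flux excursion) ≈ 0.192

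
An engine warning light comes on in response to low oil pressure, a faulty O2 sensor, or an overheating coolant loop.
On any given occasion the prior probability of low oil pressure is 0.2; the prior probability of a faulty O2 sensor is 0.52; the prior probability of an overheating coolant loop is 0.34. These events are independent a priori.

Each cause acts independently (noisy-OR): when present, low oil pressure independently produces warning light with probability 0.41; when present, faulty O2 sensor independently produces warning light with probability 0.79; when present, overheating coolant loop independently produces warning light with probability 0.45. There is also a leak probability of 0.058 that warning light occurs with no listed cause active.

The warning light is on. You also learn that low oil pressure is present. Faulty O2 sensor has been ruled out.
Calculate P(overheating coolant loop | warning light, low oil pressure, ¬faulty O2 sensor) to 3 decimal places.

Under noisy-OR, P(warning light | causes) = 1 − (1−0.058)·∏(1−qᵢ) over the active causes.
P(warning light | low oil pressure, ¬faulty O2 sensor) = 0.44422×0.66 + 0.694321×0.34 = 0.293185 + 0.236069 = 0.529254
The overheating coolant loop-present share is 0.694321×0.34 = 0.236069.
P(overheating coolant loop | warning light, low oil pressure, ¬faulty O2 sensor) = 0.236069 / 0.529254 ≈ 0.446

P(overheating coolant loop | warning light, low oil pressure, ¬faulty O2 sensor) ≈ 0.446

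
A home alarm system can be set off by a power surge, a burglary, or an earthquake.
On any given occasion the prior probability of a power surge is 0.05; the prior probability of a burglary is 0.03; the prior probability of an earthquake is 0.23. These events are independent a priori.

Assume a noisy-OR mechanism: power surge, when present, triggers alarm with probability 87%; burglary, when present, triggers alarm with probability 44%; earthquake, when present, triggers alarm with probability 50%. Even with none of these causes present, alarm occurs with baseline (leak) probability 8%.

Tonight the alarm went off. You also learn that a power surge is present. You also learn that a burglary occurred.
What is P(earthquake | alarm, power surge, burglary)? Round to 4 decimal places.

Under noisy-OR, P(alarm | causes) = 1 − (1−0.08)·∏(1−qᵢ) over the active causes.
P(alarm | power surge, burglary) = 0.933024×0.77 + 0.966512×0.23 = 0.718428 + 0.222298 = 0.940726
The earthquake-present share is 0.966512×0.23 = 0.222298.
So P(earthquake | alarm, power surge, burglary) = 0.222298/0.940726 ≈ 0.2363.

P(earthquake | alarm, power surge, burglary) ≈ 0.2363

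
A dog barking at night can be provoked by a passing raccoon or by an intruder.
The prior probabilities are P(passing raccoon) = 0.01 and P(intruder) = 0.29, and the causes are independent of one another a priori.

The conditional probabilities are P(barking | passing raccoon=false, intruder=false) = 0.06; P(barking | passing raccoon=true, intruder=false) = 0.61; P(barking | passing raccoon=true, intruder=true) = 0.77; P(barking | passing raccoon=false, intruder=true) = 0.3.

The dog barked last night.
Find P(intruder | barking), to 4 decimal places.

P(barking) = 0.06*0.99*0.71 + 0.3*0.99*0.29 + 0.61*0.01*0.71 + 0.77*0.01*0.29 = 0.042174 + 0.086130 + 0.004331 + 0.002233 = 0.134868
Restricting to configurations with intruder present: 0.086130 + 0.002233 = 0.088363.
Hence the posterior is 0.088363/0.134868 ≈ 0.6552.

P(intruder | barking) ≈ 0.6552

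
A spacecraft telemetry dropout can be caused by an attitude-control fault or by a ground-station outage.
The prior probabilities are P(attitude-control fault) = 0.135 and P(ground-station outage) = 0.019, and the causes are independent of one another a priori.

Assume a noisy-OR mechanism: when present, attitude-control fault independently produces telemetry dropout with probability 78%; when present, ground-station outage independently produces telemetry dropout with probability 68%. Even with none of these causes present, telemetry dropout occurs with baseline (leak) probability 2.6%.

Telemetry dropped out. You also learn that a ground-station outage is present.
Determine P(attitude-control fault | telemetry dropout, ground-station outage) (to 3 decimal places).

P(attitude-control fault | telemetry dropout, ground-station outage) ≈ 0.174

Under noisy-OR, P(telemetry dropout | causes) = 1 − (1−0.026)·∏(1−qᵢ) over the active causes.
For the numerator, keep only attitude-control fault=true terms: 0.93143*0.135 = 0.125743
Denominator P(telemetry dropout | ground-station outage): 0.68832*0.865 + 0.93143*0.135 = 0.721140
P(attitude-control fault | telemetry dropout, ground-station outage) = 0.125743/0.721140 ≈ 0.174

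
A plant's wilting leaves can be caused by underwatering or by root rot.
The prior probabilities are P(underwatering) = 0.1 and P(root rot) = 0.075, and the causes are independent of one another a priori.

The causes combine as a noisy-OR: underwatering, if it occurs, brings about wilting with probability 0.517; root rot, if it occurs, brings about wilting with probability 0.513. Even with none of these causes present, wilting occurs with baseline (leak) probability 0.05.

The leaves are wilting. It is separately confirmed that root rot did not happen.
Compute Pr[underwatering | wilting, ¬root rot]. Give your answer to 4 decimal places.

Pr[underwatering | wilting, ¬root rot] ≈ 0.5460

Under noisy-OR, P(wilting | causes) = 1 − (1−0.05)·∏(1−qᵢ) over the active causes.
P(wilting | ¬root rot) = 0.05·0.9 + 0.54115·0.1 = 0.045000 + 0.054115 = 0.099115
Of this, 0.054115 comes from 0.54115·0.1 (the underwatering=true cases).
P(underwatering | wilting, ¬root rot) = 0.054115 / 0.099115 ≈ 0.5460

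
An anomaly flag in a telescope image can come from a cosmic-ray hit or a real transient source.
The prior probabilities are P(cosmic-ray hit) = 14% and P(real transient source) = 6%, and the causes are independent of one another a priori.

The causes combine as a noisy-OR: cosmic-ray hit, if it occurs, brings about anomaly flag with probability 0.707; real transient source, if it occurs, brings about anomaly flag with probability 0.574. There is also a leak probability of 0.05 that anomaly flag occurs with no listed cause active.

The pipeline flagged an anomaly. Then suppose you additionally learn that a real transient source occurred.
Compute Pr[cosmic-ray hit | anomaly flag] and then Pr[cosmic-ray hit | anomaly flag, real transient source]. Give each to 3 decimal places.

Under noisy-OR, P(anomaly flag | causes) = 1 − (1−0.05)·∏(1−qᵢ) over the active causes.
P(anomaly flag) = 0.05×0.86×0.94 + 0.5953×0.86×0.06 + 0.72165×0.14×0.94 + 0.881423×0.14×0.06 = 0.040420 + 0.030717 + 0.094969 + 0.007404 = 0.173510
Of this, 0.102373 comes from 0.094969 + 0.007404 (the cosmic-ray hit=true cases).
P(cosmic-ray hit | anomaly flag) = 0.102373 / 0.173510 ≈ 0.590

With the extra evidence:
Weight on cosmic-ray hit=true, given the evidence: 0.881423×0.14 = 0.123399
The normalizing constant is 0.5953×0.86 + 0.881423×0.14 = 0.635357
Posterior = 0.123399 / 0.635357 ≈ 0.194
Conditioning on real transient source lowers the posterior on cosmic-ray hit: the classic explaining-away effect in a common-effect structure.

Pr[cosmic-ray hit | anomaly flag] ≈ 0.590; Pr[cosmic-ray hit | anomaly flag, real transient source] ≈ 0.194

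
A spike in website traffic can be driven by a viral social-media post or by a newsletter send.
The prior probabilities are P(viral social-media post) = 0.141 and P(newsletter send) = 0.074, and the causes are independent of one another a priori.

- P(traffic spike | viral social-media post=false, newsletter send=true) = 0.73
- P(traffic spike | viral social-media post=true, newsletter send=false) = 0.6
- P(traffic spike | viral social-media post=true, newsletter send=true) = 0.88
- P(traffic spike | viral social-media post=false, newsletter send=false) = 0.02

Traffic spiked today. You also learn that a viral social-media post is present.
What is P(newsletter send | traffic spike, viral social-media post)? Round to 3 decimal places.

P(newsletter send | traffic spike, viral social-media post) ≈ 0.105

P(traffic spike | viral social-media post) = 0.6*0.926 + 0.88*0.074 = 0.555600 + 0.065120 = 0.620720
The newsletter send-present share is 0.88*0.074 = 0.065120.
So P(newsletter send | traffic spike, viral social-media post) = 0.065120/0.620720 ≈ 0.105.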